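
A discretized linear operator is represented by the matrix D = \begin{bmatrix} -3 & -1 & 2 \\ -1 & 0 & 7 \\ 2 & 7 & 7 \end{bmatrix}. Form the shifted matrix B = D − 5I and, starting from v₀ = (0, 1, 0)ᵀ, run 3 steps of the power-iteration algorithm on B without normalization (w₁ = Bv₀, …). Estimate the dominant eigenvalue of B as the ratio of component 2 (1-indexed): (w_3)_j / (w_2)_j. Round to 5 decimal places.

μ ≈ -7.50667

B = D − 5I has rows (-8, -1, 2); (-1, -5, 7); (2, 7, 2)
w1 = Bv₀ = (-1, -5, 7)
w2 = Bw1 = (27, 75, -23)
w3 = Bw2 = (-337, -563, 533)
Ratio: -563/75 = -7.50667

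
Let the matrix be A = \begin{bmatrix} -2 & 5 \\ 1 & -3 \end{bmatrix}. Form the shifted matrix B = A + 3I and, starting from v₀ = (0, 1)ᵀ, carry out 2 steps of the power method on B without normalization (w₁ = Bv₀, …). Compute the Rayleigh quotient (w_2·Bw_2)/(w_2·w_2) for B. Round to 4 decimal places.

μ ≈ 3.5000

B = A + 3I has rows (1, 5); (1, 0)
w1 = Bv₀ = (1·0 + 5·1; 1·0 + 0·1) = (5, 0)
w2 = Bw1 = (1·5 + 5·0; 1·5 + 0·0) = (5, 5)
Bw2 = (30, 5)
w2·Bw2 = 175; w2·w2 = 50; μ ≈ 175/50 = 3.5000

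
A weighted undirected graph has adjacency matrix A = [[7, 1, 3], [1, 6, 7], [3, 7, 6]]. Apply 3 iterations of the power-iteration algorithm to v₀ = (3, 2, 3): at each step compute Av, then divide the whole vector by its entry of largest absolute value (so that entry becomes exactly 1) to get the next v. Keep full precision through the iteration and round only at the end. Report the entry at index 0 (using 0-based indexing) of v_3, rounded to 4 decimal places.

0.5909

Av0 = (32.00000, 36.00000, 41.00000); divide by 41.00000 → v1 = (0.78049, 0.87805, 1.00000)
Av1 = (9.34146, 13.04878, 14.48780); divide by 14.48780 → v2 = (0.64478, 0.90067, 1.00000)
Av2 = (8.41414, 13.04882, 14.23906); divide by 14.23906 → v3 = (0.59092, 0.91641, 1.00000)
Requested entry of v3: 4998/8458 = 0.5909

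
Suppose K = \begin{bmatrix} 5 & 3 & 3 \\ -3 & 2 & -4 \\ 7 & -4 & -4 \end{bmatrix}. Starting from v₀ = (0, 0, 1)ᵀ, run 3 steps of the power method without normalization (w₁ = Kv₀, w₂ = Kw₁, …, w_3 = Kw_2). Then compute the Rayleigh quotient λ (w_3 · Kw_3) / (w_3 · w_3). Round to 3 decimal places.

w1 = Kv₀ = (5·0 + 3·0 + 3·1; (-3)·0 + 2·0 + (-4)·1; 7·0 + (-4)·0 + (-4)·1) = (3, -4, -4)
w2 = Kw1 = (5·3 + 3·(-4) + 3·(-4); (-3)·3 + 2·(-4) + (-4)·(-4); 7·3 + (-4)·(-4) + (-4)·(-4)) = (-9, -1, 53)
w3 = Kw2 = (111, -187, -271)
Kw3 = (-819, 377, 2609)
w3·Kw3 = 111·(-819) + (-187)·377 + (-271)·2609 = -868447; w3·w3 = 111·111 + (-187)·(-187) + (-271)·(-271) = 120731
λ ≈ -868447/120731 = -7.193

-7.193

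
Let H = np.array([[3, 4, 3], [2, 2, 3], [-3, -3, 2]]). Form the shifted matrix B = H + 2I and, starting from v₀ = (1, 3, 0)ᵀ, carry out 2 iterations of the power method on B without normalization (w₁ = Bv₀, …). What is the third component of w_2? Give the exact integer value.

B = H + 2I has rows (5, 4, 3); (2, 4, 3); (-3, -3, 4)
w1 = Bv₀ = (5·1 + 4·3 + 3·0; 2·1 + 4·3 + 3·0; (-3)·1 + (-3)·3 + 4·0) = (17, 14, -12)
w2 = Bw1 = (5·17 + 4·14 + 3·(-12); 2·17 + 4·14 + 3·(-12); (-3)·17 + (-3)·14 + 4·(-12)) = (105, 54, -141)
Requested component of w2: -141

-141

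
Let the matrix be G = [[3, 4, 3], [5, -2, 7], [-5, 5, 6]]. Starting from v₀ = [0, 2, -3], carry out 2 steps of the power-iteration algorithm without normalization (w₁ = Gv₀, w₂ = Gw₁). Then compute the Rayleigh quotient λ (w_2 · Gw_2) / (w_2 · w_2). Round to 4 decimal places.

4.7121

w1 = Gv₀ = (-1, -25, -8)
w2 = Gw1 = (-127, -11, -168)
Gw2 = (-929, -1789, -428)
w2·Gw2 = (-127)·(-929) + (-11)·(-1789) + (-168)·(-428) = 209566; w2·w2 = (-127)·(-127) + (-11)·(-11) + (-168)·(-168) = 44474
λ ≈ 209566/44474 = 4.7121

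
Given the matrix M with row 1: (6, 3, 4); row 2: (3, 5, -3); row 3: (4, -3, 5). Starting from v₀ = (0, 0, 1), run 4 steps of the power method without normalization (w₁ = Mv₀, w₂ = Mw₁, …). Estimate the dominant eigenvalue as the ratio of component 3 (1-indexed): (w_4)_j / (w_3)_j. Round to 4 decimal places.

λ ≈ 9.1194

w1 = Mv₀ = (4, -3, 5)
w2 = Mw1 = (35, -18, 50)
w3 = Mw2 = (356, -135, 444)
w4 = Mw3 = (3507, -939, 4049)
Ratio at component: 4049 / 444 = 9.1194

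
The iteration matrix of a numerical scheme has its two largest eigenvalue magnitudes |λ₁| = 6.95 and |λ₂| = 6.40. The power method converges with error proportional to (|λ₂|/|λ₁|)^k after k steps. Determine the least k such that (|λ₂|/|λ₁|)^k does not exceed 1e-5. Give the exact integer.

140

|λ₂/λ₁| = 6.40/6.95 = 0.92086
Need k ≥ ln(1e-5) / ln(0.92086) = -11.5129 / -0.0824 ≈ 139.646
Smallest integer k satisfying the bound: 140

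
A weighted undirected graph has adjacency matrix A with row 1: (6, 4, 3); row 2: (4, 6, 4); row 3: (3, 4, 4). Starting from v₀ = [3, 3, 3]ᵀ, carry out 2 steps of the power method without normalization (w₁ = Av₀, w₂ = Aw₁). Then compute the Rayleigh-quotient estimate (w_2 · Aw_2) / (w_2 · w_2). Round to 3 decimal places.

w1 = Av₀ = (39, 42, 33)
w2 = Aw1 = (501, 540, 417)
Aw2 = (6417, 6912, 5331)
w2·Aw2 = 501·6417 + 540·6912 + 417·5331 = 9170424; w2·w2 = 501·501 + 540·540 + 417·417 = 716490
λ ≈ 9170424/716490 = 12.799

12.799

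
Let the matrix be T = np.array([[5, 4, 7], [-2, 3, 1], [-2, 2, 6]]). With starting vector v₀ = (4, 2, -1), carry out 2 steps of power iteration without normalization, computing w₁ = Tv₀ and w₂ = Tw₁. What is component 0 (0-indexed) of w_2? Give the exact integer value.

23

w1 = Tv₀ = (5·4 + 4·2 + 7·(-1); (-2)·4 + 3·2 + 1·(-1); (-2)·4 + 2·2 + 6·(-1)) = (21, -3, -10)
w2 = Tw1 = (5·21 + 4·(-3) + 7·(-10); (-2)·21 + 3·(-3) + 1·(-10); (-2)·21 + 2·(-3) + 6·(-10)) = (23, -61, -108)
The requested component of w2 is 23.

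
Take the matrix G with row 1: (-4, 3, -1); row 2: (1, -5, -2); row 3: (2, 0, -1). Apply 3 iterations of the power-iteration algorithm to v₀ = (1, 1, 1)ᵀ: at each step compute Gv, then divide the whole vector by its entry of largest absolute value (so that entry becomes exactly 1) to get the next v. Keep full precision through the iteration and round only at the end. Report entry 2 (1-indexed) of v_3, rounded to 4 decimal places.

Gv0 = (-2.00000, -6.00000, 1.00000); divide by -6.00000 → v1 = (0.33333, 1.00000, -0.16667)
Gv1 = (1.83333, -4.33333, 0.83333); divide by -4.33333 → v2 = (-0.42308, 1.00000, -0.19231)
Gv2 = (4.88462, -5.03846, -0.65385); divide by -5.03846 → v3 = (-0.96947, 1.00000, 0.12977)
Requested entry of v3: -131/-131 = 1.0000

1.0000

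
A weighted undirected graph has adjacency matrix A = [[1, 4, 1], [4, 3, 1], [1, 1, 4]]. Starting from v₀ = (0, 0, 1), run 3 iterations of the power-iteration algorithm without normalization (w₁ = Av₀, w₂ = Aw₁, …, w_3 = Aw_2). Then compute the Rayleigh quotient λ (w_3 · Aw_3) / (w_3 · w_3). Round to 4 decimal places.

w1 = Av₀ = (1·0 + 4·0 + 1·1; 4·0 + 3·0 + 1·1; 1·0 + 1·0 + 4·1) = (1, 1, 4)
w2 = Aw1 = (1·1 + 4·1 + 1·4; 4·1 + 3·1 + 1·4; 1·1 + 1·1 + 4·4) = (9, 11, 18)
w3 = Aw2 = (71, 87, 92)
Aw3 = (511, 637, 526)
w3·Aw3 = 71·511 + 87·637 + 92·526 = 140092; w3·w3 = 71·71 + 87·87 + 92·92 = 21074
λ ≈ 140092/21074 = 6.6476

6.6476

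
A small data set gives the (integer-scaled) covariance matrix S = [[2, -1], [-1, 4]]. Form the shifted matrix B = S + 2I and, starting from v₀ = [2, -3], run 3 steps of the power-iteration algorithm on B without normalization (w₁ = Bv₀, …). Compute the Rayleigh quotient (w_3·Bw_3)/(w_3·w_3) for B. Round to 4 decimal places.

μ ≈ 6.4108

B = S + 2I has rows (4, -1); (-1, 6)
w1 = Bv₀ = (11, -20)
w2 = Bw1 = (64, -131)
w3 = Bw2 = (387, -850)
Bw3 = (2398, -5487)
w3·Bw3 = 5591976; w3·w3 = 872269; μ ≈ 5591976/872269 = 6.4108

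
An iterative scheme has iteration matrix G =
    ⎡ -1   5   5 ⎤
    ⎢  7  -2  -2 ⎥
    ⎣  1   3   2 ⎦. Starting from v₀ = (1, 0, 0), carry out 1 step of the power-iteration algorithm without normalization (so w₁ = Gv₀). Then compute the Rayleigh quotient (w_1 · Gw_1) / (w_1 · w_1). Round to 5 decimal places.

-3.52941

w1 = Gv₀ = ((-1)·1 + 5·0 + 5·0; 7·1 + (-2)·0 + (-2)·0; 1·1 + 3·0 + 2·0) = (-1, 7, 1)
Gw1 = (41, -23, 22)
w1·Gw1 = (-1)·41 + 7·(-23) + 1·22 = -180; w1·w1 = (-1)·(-1) + 7·7 + 1·1 = 51
λ ≈ -180/51 = -3.52941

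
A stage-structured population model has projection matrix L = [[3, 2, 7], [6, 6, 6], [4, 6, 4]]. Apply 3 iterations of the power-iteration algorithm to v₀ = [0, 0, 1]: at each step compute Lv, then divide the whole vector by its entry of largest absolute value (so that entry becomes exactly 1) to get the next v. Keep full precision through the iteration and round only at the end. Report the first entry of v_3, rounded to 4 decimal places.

0.6495

Lv0 = (7.00000, 6.00000, 4.00000); divide by 7.00000 → v1 = (1.00000, 0.85714, 0.57143)
Lv1 = (8.71429, 14.57143, 11.42857); divide by 14.57143 → v2 = (0.59804, 1.00000, 0.78431)
Lv2 = (9.28431, 14.29412, 11.52941); divide by 14.29412 → v3 = (0.64952, 1.00000, 0.80658)
Requested entry of v3: 947/1458 = 0.6495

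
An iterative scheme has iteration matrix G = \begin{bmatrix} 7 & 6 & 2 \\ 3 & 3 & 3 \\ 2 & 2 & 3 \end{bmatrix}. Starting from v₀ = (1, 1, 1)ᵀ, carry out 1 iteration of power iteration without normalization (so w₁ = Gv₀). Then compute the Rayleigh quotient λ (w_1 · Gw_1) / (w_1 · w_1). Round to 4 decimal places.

w1 = Gv₀ = (7·1 + 6·1 + 2·1; 3·1 + 3·1 + 3·1; 2·1 + 2·1 + 3·1) = (15, 9, 7)
Gw1 = (173, 93, 69)
w1·Gw1 = 15·173 + 9·93 + 7·69 = 3915; w1·w1 = 15·15 + 9·9 + 7·7 = 355
λ ≈ 3915/355 = 11.0282

11.0282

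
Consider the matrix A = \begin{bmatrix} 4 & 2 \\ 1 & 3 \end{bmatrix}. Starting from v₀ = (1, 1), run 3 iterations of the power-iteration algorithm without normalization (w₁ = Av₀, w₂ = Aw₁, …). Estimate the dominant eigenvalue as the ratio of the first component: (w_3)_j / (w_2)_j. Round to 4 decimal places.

5.1250

w1 = Av₀ = (4·1 + 2·1; 1·1 + 3·1) = (6, 4)
w2 = Aw1 = (4·6 + 2·4; 1·6 + 3·4) = (32, 18)
w3 = Aw2 = (164, 86)
Ratio at component: 164 / 32 = 5.1250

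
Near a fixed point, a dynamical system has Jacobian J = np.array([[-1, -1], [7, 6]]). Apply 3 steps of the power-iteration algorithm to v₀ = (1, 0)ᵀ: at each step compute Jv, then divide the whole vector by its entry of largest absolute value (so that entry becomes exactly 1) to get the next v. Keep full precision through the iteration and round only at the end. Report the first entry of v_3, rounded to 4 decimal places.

Jv0 = (-1.00000, 7.00000); divide by 7.00000 → v1 = (-0.14286, 1.00000)
Jv1 = (-0.85714, 5.00000); divide by 5.00000 → v2 = (-0.17143, 1.00000)
Jv2 = (-0.82857, 4.80000); divide by 4.80000 → v3 = (-0.17262, 1.00000)
Requested entry of v3: -29/168 = -0.1726

-0.1726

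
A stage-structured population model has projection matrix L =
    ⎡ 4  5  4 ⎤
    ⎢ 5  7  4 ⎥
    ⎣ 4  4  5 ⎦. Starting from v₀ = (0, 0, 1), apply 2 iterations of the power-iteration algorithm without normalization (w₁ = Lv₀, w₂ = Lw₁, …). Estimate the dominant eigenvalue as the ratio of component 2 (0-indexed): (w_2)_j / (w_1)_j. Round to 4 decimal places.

w1 = Lv₀ = (4·0 + 5·0 + 4·1; 5·0 + 7·0 + 4·1; 4·0 + 4·0 + 5·1) = (4, 4, 5)
w2 = Lw1 = (4·4 + 5·4 + 4·5; 5·4 + 7·4 + 4·5; 4·4 + 4·4 + 5·5) = (56, 68, 57)
Ratio at component: 57 / 5 = 11.4000

11.4000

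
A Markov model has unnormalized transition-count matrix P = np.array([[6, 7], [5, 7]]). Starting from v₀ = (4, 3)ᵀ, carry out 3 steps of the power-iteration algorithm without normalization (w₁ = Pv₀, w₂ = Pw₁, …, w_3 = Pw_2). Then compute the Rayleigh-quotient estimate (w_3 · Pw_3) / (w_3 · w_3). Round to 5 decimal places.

w1 = Pv₀ = (45, 41)
w2 = Pw1 = (557, 512)
w3 = Pw2 = (6926, 6369)
Pw3 = (86139, 79213)
w3·Pw3 = 6926·86139 + 6369·79213 = 1101106311; w3·w3 = 6926·6926 + 6369·6369 = 88533637
λ ≈ 1101106311/88533637 = 12.43715

λ ≈ 12.43715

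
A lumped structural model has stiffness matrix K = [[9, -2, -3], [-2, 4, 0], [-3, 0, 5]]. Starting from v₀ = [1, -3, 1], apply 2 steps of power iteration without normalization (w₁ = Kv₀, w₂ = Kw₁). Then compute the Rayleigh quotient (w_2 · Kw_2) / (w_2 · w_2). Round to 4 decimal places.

w1 = Kv₀ = (9·1 + (-2)·(-3) + (-3)·1; (-2)·1 + 4·(-3) + 0·1; (-3)·1 + 0·(-3) + 5·1) = (12, -14, 2)
w2 = Kw1 = (9·12 + (-2)·(-14) + (-3)·2; (-2)·12 + 4·(-14) + 0·2; (-3)·12 + 0·(-14) + 5·2) = (130, -80, -26)
Kw2 = (1408, -580, -520)
w2·Kw2 = 130·1408 + (-80)·(-580) + (-26)·(-520) = 242960; w2·w2 = 130·130 + (-80)·(-80) + (-26)·(-26) = 23976
λ ≈ 242960/23976 = 10.1335

10.1335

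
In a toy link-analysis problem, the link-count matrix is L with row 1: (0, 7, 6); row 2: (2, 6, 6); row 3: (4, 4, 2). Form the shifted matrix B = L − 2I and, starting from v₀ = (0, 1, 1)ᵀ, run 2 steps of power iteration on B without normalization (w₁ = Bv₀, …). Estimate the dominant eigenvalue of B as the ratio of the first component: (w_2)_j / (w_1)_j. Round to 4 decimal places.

B = L − 2I has rows (-2, 7, 6); (2, 4, 6); (4, 4, 0)
w1 = Bv₀ = ((-2)·0 + 7·1 + 6·1; 2·0 + 4·1 + 6·1; 4·0 + 4·1 + 0·1) = (13, 10, 4)
w2 = Bw1 = ((-2)·13 + 7·10 + 6·4; 2·13 + 4·10 + 6·4; 4·13 + 4·10 + 0·4) = (68, 90, 92)
Ratio: 68/13 = 5.2308

5.2308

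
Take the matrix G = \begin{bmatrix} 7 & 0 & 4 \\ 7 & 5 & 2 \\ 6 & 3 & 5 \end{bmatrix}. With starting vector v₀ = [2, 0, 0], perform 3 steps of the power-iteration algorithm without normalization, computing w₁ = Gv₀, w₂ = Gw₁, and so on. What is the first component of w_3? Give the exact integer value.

1766

w1 = Gv₀ = (7·2 + 0·0 + 4·0; 7·2 + 5·0 + 2·0; 6·2 + 3·0 + 5·0) = (14, 14, 12)
w2 = Gw1 = (7·14 + 0·14 + 4·12; 7·14 + 5·14 + 2·12; 6·14 + 3·14 + 5·12) = (146, 192, 186)
w3 = Gw2 = (1766, 2354, 2382)
The requested component of w3 is 1766.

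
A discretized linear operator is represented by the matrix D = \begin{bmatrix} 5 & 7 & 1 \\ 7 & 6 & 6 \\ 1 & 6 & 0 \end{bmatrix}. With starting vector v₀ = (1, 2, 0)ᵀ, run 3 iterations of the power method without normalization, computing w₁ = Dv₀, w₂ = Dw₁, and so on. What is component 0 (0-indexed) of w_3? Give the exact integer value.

w1 = Dv₀ = (19, 19, 13)
w2 = Dw1 = (241, 325, 133)
w3 = Dw2 = (3613, 4435, 2191)
The requested component of w3 is 3613.

3613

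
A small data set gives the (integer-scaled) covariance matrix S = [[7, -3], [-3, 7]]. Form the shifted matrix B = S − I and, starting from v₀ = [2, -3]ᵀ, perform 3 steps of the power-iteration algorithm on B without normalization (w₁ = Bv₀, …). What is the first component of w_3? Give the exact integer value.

1809

B = S − I has rows (6, -3); (-3, 6)
w1 = Bv₀ = (6·2 + (-3)·(-3); (-3)·2 + 6·(-3)) = (21, -24)
w2 = Bw1 = (6·21 + (-3)·(-24); (-3)·21 + 6·(-24)) = (198, -207)
w3 = Bw2 = (1809, -1836)
Requested component of w3: 1809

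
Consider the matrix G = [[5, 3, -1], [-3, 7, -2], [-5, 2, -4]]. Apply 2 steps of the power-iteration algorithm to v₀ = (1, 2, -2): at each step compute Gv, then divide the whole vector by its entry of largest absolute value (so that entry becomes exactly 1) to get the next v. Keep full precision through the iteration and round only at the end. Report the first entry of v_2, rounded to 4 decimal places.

1.0000

Gv0 = (13.00000, 15.00000, 7.00000); divide by 15.00000 → v1 = (0.86667, 1.00000, 0.46667)
Gv1 = (6.86667, 3.46667, -4.20000); divide by 6.86667 → v2 = (1.00000, 0.50485, -0.61165)
Requested entry of v2: 103/103 = 1.0000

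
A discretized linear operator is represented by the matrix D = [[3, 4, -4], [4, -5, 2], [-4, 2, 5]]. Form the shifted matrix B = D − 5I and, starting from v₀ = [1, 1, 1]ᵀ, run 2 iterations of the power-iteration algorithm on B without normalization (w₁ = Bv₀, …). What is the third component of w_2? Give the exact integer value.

B = D − 5I has rows (-2, 4, -4); (4, -10, 2); (-4, 2, 0)
w1 = Bv₀ = ((-2)·1 + 4·1 + (-4)·1; 4·1 + (-10)·1 + 2·1; (-4)·1 + 2·1 + 0·1) = (-2, -4, -2)
w2 = Bw1 = ((-2)·(-2) + 4·(-4) + (-4)·(-2); 4·(-2) + (-10)·(-4) + 2·(-2); (-4)·(-2) + 2·(-4) + 0·(-2)) = (-4, 28, 0)
Requested component of w2: 0

0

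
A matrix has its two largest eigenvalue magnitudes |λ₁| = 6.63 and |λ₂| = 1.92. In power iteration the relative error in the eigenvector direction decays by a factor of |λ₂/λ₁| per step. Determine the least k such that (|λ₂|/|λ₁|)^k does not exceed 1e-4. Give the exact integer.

8

|λ₂/λ₁| = 1.92/6.63 = 0.28959
Need k ≥ ln(1e-4) / ln(0.28959) = -9.2103 / -1.2393 ≈ 7.432
Smallest integer k satisfying the bound: 8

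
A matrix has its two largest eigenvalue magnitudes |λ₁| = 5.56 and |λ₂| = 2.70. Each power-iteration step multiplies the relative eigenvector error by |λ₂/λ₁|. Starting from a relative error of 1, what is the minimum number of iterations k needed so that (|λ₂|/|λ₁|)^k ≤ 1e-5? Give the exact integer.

|λ₂/λ₁| = 2.70/5.56 = 0.48561
Need k ≥ ln(1e-5) / ln(0.48561) = -11.5129 / -0.7223 ≈ 15.938
Smallest integer k satisfying the bound: 16

16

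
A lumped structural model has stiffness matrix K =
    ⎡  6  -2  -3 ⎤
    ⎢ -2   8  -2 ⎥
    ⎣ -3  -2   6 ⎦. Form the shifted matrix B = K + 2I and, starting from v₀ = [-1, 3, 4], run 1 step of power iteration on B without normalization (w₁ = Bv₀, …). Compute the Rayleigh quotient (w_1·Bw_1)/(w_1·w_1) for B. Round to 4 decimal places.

10.5743

B = K + 2I has rows (8, -2, -3); (-2, 10, -2); (-3, -2, 8)
w1 = Bv₀ = (8·(-1) + (-2)·3 + (-3)·4; (-2)·(-1) + 10·3 + (-2)·4; (-3)·(-1) + (-2)·3 + 8·4) = (-26, 24, 29)
Bw1 = (-343, 234, 262)
w1·Bw1 = 22132; w1·w1 = 2093; μ ≈ 22132/2093 = 10.5743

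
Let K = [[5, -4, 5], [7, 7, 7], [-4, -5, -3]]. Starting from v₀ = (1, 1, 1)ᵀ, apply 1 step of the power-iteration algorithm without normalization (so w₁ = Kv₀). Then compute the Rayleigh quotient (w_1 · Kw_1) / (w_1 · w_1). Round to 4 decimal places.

w1 = Kv₀ = (5·1 + (-4)·1 + 5·1; 7·1 + 7·1 + 7·1; (-4)·1 + (-5)·1 + (-3)·1) = (6, 21, -12)
Kw1 = (-114, 105, -93)
w1·Kw1 = 6·(-114) + 21·105 + (-12)·(-93) = 2637; w1·w1 = 6·6 + 21·21 + (-12)·(-12) = 621
λ ≈ 2637/621 = 4.2464

4.2464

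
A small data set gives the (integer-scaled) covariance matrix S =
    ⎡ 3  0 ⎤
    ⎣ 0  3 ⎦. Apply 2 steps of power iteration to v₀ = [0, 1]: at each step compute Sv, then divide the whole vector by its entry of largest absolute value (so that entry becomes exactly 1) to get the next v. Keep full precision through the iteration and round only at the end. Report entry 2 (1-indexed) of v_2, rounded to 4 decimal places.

1.0000

Sv0 = (0.00000, 3.00000); divide by 3.00000 → v1 = (0.00000, 1.00000)
Sv1 = (0.00000, 3.00000); divide by 3.00000 → v2 = (0.00000, 1.00000)
Requested entry of v2: 9/9 = 1.0000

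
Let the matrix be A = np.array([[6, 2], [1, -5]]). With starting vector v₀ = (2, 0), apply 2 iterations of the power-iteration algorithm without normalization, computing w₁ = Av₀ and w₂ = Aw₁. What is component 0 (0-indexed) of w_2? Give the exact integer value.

76

w1 = Av₀ = (12, 2)
w2 = Aw1 = (76, 2)
The requested component of w2 is 76.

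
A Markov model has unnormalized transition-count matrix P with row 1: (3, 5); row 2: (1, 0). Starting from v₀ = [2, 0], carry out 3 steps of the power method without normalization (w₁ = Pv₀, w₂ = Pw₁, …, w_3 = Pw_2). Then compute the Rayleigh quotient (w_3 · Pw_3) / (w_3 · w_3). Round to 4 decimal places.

w1 = Pv₀ = (6, 2)
w2 = Pw1 = (28, 6)
w3 = Pw2 = (114, 28)
Pw3 = (482, 114)
w3·Pw3 = 114·482 + 28·114 = 58140; w3·w3 = 114·114 + 28·28 = 13780
λ ≈ 58140/13780 = 4.2192

4.2192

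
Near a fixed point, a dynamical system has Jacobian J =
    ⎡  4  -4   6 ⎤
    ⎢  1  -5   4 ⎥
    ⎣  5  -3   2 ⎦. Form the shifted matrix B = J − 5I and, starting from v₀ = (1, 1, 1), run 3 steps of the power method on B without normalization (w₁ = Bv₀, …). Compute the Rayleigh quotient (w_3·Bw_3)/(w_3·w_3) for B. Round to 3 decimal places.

B = J − 5I has rows (-1, -4, 6); (1, -10, 4); (5, -3, -3)
w1 = Bv₀ = ((-1)·1 + (-4)·1 + 6·1; 1·1 + (-10)·1 + 4·1; 5·1 + (-3)·1 + (-3)·1) = (1, -5, -1)
w2 = Bw1 = ((-1)·1 + (-4)·(-5) + 6·(-1); 1·1 + (-10)·(-5) + 4·(-1); 5·1 + (-3)·(-5) + (-3)·(-1)) = (13, 47, 23)
w3 = Bw2 = (-63, -365, -145)
Bw3 = (653, 3007, 1215)
w3·Bw3 = -1314869; w3·w3 = 158219; μ ≈ -1314869/158219 = -8.310

-8.310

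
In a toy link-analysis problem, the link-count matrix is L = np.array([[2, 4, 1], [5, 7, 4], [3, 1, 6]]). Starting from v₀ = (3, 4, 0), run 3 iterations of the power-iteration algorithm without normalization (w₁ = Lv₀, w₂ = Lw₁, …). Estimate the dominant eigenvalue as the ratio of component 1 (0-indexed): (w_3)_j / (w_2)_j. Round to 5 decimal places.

w1 = Lv₀ = (2·3 + 4·4 + 1·0; 5·3 + 7·4 + 4·0; 3·3 + 1·4 + 6·0) = (22, 43, 13)
w2 = Lw1 = (2·22 + 4·43 + 1·13; 5·22 + 7·43 + 4·13; 3·22 + 1·43 + 6·13) = (229, 463, 187)
w3 = Lw2 = (2497, 5134, 2272)
Ratio at component: 5134 / 463 = 11.08855

λ ≈ 11.08855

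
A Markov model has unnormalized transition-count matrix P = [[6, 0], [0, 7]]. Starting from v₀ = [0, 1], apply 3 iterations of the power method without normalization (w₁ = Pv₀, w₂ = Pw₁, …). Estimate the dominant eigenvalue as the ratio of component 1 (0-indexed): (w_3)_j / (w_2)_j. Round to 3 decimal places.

w1 = Pv₀ = (0, 7)
w2 = Pw1 = (0, 49)
w3 = Pw2 = (0, 343)
Ratio at component: 343 / 49 = 7.000

λ ≈ 7.000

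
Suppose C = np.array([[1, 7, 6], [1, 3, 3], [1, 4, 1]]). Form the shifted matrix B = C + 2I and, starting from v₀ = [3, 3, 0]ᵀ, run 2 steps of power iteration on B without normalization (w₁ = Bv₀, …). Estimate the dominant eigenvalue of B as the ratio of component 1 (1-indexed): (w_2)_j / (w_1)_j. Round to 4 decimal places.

B = C + 2I has rows (3, 7, 6); (1, 5, 3); (1, 4, 3)
w1 = Bv₀ = (30, 18, 15)
w2 = Bw1 = (306, 165, 147)
Ratio: 306/30 = 10.2000

10.2000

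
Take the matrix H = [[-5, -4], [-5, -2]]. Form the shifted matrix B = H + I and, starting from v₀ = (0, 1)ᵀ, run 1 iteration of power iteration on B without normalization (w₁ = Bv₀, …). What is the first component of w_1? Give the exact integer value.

-4

B = H + I has rows (-4, -4); (-5, -1)
w1 = Bv₀ = (-4, -1)
Requested component of w1: -4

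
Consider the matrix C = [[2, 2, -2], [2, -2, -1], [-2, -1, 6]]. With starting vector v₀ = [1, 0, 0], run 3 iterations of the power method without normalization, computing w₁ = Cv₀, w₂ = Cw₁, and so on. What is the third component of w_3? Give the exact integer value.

w1 = Cv₀ = (2·1 + 2·0 + (-2)·0; 2·1 + (-2)·0 + (-1)·0; (-2)·1 + (-1)·0 + 6·0) = (2, 2, -2)
w2 = Cw1 = (2·2 + 2·2 + (-2)·(-2); 2·2 + (-2)·2 + (-1)·(-2); (-2)·2 + (-1)·2 + 6·(-2)) = (12, 2, -18)
w3 = Cw2 = (64, 38, -134)
The requested component of w3 is -134.

-134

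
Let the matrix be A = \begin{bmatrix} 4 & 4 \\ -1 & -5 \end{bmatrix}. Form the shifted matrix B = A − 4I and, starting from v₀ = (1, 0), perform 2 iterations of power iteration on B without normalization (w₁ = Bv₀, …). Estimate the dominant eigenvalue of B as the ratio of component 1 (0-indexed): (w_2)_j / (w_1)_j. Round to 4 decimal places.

μ ≈ -9.0000

B = A − 4I has rows (0, 4); (-1, -9)
w1 = Bv₀ = (0·1 + 4·0; (-1)·1 + (-9)·0) = (0, -1)
w2 = Bw1 = (0·0 + 4·(-1); (-1)·0 + (-9)·(-1)) = (-4, 9)
Ratio: 9/-1 = -9.0000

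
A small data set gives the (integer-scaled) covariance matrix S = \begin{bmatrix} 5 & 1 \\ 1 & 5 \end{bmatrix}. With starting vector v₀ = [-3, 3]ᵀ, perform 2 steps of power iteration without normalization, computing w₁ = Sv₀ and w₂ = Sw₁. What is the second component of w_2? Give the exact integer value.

48

w1 = Sv₀ = (5·(-3) + 1·3; 1·(-3) + 5·3) = (-12, 12)
w2 = Sw1 = (5·(-12) + 1·12; 1·(-12) + 5·12) = (-48, 48)
The requested component of w2 is 48.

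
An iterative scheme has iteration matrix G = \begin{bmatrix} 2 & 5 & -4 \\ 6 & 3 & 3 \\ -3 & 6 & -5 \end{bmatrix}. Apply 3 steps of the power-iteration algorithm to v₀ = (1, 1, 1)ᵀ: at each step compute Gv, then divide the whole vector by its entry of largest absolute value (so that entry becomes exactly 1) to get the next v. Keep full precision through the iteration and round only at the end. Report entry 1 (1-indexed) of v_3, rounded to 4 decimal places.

Gv0 = (3.00000, 12.00000, -2.00000); divide by 12.00000 → v1 = (0.25000, 1.00000, -0.16667)
Gv1 = (6.16667, 4.00000, 6.08333); divide by 6.16667 → v2 = (1.00000, 0.64865, 0.98649)
Gv2 = (1.29730, 10.90541, -4.04054); divide by 10.90541 → v3 = (0.11896, 1.00000, -0.37051)
Requested entry of v3: 96/807 = 0.1190

0.1190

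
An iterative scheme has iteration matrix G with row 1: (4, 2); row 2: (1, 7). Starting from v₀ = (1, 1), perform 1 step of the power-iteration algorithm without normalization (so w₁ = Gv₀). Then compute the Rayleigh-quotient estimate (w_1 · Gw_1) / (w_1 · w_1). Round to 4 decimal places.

w1 = Gv₀ = (4·1 + 2·1; 1·1 + 7·1) = (6, 8)
Gw1 = (40, 62)
w1·Gw1 = 6·40 + 8·62 = 736; w1·w1 = 6·6 + 8·8 = 100
λ ≈ 736/100 = 7.3600

7.3600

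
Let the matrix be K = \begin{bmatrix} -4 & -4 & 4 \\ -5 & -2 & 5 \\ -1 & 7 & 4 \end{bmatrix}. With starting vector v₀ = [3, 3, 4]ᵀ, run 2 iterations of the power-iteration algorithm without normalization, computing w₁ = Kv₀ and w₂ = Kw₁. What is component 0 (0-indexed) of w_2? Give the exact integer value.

w1 = Kv₀ = ((-4)·3 + (-4)·3 + 4·4; (-5)·3 + (-2)·3 + 5·4; (-1)·3 + 7·3 + 4·4) = (-8, -1, 34)
w2 = Kw1 = ((-4)·(-8) + (-4)·(-1) + 4·34; (-5)·(-8) + (-2)·(-1) + 5·34; (-1)·(-8) + 7·(-1) + 4·34) = (172, 212, 137)
The requested component of w2 is 172.

172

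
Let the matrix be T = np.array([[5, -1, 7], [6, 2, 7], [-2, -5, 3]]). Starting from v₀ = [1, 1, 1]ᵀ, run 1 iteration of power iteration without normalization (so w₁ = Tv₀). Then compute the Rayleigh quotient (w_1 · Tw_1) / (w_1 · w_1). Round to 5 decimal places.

λ ≈ 4.38674

w1 = Tv₀ = (11, 15, -4)
Tw1 = (12, 68, -109)
w1·Tw1 = 11·12 + 15·68 + (-4)·(-109) = 1588; w1·w1 = 11·11 + 15·15 + (-4)·(-4) = 362
λ ≈ 1588/362 = 4.38674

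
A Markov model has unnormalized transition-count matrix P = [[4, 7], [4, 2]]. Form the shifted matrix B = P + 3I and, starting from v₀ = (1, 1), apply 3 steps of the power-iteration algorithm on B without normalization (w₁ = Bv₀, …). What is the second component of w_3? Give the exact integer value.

B = P + 3I has rows (7, 7); (4, 5)
w1 = Bv₀ = (7·1 + 7·1; 4·1 + 5·1) = (14, 9)
w2 = Bw1 = (7·14 + 7·9; 4·14 + 5·9) = (161, 101)
w3 = Bw2 = (1834, 1149)
Requested component of w3: 1149

1149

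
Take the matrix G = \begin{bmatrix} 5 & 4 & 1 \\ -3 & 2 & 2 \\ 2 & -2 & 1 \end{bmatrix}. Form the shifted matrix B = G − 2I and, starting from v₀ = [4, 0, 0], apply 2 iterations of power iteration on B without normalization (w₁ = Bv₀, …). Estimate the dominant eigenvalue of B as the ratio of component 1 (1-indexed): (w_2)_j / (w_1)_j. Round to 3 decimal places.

B = G − 2I has rows (3, 4, 1); (-3, 0, 2); (2, -2, -1)
w1 = Bv₀ = (3·4 + 4·0 + 1·0; (-3)·4 + 0·0 + 2·0; 2·4 + (-2)·0 + (-1)·0) = (12, -12, 8)
w2 = Bw1 = (3·12 + 4·(-12) + 1·8; (-3)·12 + 0·(-12) + 2·8; 2·12 + (-2)·(-12) + (-1)·8) = (-4, -20, 40)
Ratio: -4/12 = -0.333

-0.333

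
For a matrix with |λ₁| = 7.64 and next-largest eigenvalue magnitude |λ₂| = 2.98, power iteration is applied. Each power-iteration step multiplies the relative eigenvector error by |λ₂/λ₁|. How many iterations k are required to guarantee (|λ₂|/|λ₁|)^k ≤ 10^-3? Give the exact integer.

8

|λ₂/λ₁| = 2.98/7.64 = 0.39005
Need k ≥ ln(10^-3) / ln(0.39005) = -6.9078 / -0.9415 ≈ 7.337
Smallest integer k satisfying the bound: 8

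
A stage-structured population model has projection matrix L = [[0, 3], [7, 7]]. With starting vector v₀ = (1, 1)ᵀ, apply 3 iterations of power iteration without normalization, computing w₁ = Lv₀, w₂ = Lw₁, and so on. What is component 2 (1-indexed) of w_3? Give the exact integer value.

w1 = Lv₀ = (0·1 + 3·1; 7·1 + 7·1) = (3, 14)
w2 = Lw1 = (0·3 + 3·14; 7·3 + 7·14) = (42, 119)
w3 = Lw2 = (357, 1127)
The requested component of w3 is 1127.

1127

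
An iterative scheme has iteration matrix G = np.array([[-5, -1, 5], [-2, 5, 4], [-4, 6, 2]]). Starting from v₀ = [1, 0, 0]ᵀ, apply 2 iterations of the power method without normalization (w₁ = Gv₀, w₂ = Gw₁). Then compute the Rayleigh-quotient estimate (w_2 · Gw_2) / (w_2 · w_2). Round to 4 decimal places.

w1 = Gv₀ = ((-5)·1 + (-1)·0 + 5·0; (-2)·1 + 5·0 + 4·0; (-4)·1 + 6·0 + 2·0) = (-5, -2, -4)
w2 = Gw1 = ((-5)·(-5) + (-1)·(-2) + 5·(-4); (-2)·(-5) + 5·(-2) + 4·(-4); (-4)·(-5) + 6·(-2) + 2·(-4)) = (7, -16, 0)
Gw2 = (-19, -94, -124)
w2·Gw2 = 7·(-19) + (-16)·(-94) + 0·(-124) = 1371; w2·w2 = 7·7 + (-16)·(-16) + 0·0 = 305
λ ≈ 1371/305 = 4.4951

4.4951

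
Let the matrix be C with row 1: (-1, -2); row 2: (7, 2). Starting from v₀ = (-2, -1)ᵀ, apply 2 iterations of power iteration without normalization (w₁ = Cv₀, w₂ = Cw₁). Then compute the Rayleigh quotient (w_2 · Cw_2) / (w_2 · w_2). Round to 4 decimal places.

w1 = Cv₀ = (4, -16)
w2 = Cw1 = (28, -4)
Cw2 = (-20, 188)
w2·Cw2 = 28·(-20) + (-4)·188 = -1312; w2·w2 = 28·28 + (-4)·(-4) = 800
λ ≈ -1312/800 = -1.6400

-1.6400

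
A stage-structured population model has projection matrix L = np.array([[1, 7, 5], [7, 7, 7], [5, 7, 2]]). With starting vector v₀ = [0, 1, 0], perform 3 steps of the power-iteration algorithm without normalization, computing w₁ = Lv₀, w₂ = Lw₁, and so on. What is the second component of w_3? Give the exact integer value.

2352

w1 = Lv₀ = (7, 7, 7)
w2 = Lw1 = (91, 147, 98)
w3 = Lw2 = (1610, 2352, 1680)
The requested component of w3 is 2352.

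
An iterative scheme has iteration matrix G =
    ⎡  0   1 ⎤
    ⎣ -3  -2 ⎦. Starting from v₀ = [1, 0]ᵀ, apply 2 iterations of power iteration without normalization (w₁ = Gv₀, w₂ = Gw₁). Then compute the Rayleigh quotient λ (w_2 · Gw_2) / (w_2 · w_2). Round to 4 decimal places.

w1 = Gv₀ = (0·1 + 1·0; (-3)·1 + (-2)·0) = (0, -3)
w2 = Gw1 = (0·0 + 1·(-3); (-3)·0 + (-2)·(-3)) = (-3, 6)
Gw2 = (6, -3)
w2·Gw2 = (-3)·6 + 6·(-3) = -36; w2·w2 = (-3)·(-3) + 6·6 = 45
λ ≈ -36/45 = -0.8000

λ ≈ -0.8000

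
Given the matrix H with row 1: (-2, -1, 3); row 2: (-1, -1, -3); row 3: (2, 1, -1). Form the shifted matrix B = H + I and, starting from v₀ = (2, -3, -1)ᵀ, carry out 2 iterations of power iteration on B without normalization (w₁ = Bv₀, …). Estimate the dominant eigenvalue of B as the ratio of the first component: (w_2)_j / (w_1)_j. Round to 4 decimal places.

μ ≈ -2.0000

B = H + I has rows (-1, -1, 3); (-1, 0, -3); (2, 1, 0)
w1 = Bv₀ = (-2, 1, 1)
w2 = Bw1 = (4, -1, -3)
Ratio: 4/-2 = -2.0000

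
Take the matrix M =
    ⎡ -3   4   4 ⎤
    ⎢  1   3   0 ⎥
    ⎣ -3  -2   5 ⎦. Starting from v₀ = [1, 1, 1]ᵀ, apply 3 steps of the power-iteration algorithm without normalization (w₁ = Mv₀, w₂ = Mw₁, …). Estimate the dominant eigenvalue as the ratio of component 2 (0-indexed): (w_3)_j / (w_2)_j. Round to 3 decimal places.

λ ≈ 6.609

w1 = Mv₀ = ((-3)·1 + 4·1 + 4·1; 1·1 + 3·1 + 0·1; (-3)·1 + (-2)·1 + 5·1) = (5, 4, 0)
w2 = Mw1 = ((-3)·5 + 4·4 + 4·0; 1·5 + 3·4 + 0·0; (-3)·5 + (-2)·4 + 5·0) = (1, 17, -23)
w3 = Mw2 = (-27, 52, -152)
Ratio at component: -152 / -23 = 6.609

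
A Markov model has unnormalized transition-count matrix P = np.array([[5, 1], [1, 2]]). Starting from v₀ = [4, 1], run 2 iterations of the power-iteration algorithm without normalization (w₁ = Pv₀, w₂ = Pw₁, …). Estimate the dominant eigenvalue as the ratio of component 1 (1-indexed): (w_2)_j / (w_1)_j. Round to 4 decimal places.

5.2857

w1 = Pv₀ = (21, 6)
w2 = Pw1 = (111, 33)
Ratio at component: 111 / 21 = 5.2857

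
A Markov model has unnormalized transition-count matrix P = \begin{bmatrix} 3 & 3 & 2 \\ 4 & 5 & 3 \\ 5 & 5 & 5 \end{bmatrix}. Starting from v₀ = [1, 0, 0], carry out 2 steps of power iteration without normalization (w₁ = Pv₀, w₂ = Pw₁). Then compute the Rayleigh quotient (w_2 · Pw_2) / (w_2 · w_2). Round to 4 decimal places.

w1 = Pv₀ = (3·1 + 3·0 + 2·0; 4·1 + 5·0 + 3·0; 5·1 + 5·0 + 5·0) = (3, 4, 5)
w2 = Pw1 = (3·3 + 3·4 + 2·5; 4·3 + 5·4 + 3·5; 5·3 + 5·4 + 5·5) = (31, 47, 60)
Pw2 = (354, 539, 690)
w2·Pw2 = 31·354 + 47·539 + 60·690 = 77707; w2·w2 = 31·31 + 47·47 + 60·60 = 6770
λ ≈ 77707/6770 = 11.4781

11.4781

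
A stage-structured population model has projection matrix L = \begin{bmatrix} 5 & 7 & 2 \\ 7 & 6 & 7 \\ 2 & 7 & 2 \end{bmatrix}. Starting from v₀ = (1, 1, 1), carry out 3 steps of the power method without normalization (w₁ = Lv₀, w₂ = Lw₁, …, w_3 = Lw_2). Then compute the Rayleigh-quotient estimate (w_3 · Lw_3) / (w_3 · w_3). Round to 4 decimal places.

w1 = Lv₀ = (14, 20, 11)
w2 = Lw1 = (232, 295, 190)
w3 = Lw2 = (3605, 4724, 2909)
Lw3 = (56911, 73942, 46096)
w3·Lw3 = 3605·56911 + 4724·73942 + 2909·46096 = 688559427; w3·w3 = 3605·3605 + 4724·4724 + 2909·2909 = 43774482
λ ≈ 688559427/43774482 = 15.7297

λ ≈ 15.7297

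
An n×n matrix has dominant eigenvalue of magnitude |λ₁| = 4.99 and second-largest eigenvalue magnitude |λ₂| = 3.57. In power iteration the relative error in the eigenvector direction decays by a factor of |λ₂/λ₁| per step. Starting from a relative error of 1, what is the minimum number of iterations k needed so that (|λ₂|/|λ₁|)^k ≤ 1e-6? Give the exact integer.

|λ₂/λ₁| = 3.57/4.99 = 0.71543
Need k ≥ ln(1e-6) / ln(0.71543) = -13.8155 / -0.3349 ≈ 41.256
Smallest integer k satisfying the bound: 42

42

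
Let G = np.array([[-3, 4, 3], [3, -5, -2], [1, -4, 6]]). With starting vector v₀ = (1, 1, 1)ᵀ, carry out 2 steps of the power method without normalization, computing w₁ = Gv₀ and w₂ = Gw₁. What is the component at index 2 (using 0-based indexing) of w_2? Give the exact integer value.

38

w1 = Gv₀ = (4, -4, 3)
w2 = Gw1 = (-19, 26, 38)
The requested component of w2 is 38.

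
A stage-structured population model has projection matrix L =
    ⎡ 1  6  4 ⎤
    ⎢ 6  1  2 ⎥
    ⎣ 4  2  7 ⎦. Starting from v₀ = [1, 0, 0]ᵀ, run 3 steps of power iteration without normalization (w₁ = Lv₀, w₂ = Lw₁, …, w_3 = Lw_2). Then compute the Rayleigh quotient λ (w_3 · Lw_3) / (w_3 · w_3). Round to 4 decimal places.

w1 = Lv₀ = (1, 6, 4)
w2 = Lw1 = (53, 20, 44)
w3 = Lw2 = (349, 426, 560)
Lw3 = (5145, 3640, 6168)
w3·Lw3 = 349·5145 + 426·3640 + 560·6168 = 6800325; w3·w3 = 349·349 + 426·426 + 560·560 = 616877
λ ≈ 6800325/616877 = 11.0238

λ ≈ 11.0238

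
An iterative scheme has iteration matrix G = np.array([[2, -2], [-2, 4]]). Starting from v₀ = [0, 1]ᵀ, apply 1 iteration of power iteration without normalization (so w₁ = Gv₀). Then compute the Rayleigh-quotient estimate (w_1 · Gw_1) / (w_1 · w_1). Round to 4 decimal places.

w1 = Gv₀ = (2·0 + (-2)·1; (-2)·0 + 4·1) = (-2, 4)
Gw1 = (-12, 20)
w1·Gw1 = (-2)·(-12) + 4·20 = 104; w1·w1 = (-2)·(-2) + 4·4 = 20
λ ≈ 104/20 = 5.2000

5.2000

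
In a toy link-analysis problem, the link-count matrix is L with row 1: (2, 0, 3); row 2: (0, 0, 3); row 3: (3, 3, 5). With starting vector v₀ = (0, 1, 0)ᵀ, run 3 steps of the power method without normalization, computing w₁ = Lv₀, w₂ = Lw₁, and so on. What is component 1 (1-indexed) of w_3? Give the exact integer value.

63

w1 = Lv₀ = (2·0 + 0·1 + 3·0; 0·0 + 0·1 + 3·0; 3·0 + 3·1 + 5·0) = (0, 0, 3)
w2 = Lw1 = (2·0 + 0·0 + 3·3; 0·0 + 0·0 + 3·3; 3·0 + 3·0 + 5·3) = (9, 9, 15)
w3 = Lw2 = (63, 45, 129)
The requested component of w3 is 63.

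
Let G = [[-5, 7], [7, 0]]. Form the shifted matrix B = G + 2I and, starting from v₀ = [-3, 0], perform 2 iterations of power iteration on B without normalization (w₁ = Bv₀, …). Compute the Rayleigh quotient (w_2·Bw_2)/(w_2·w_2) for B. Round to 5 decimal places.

-4.59361

B = G + 2I has rows (-3, 7); (7, 2)
w1 = Bv₀ = (9, -21)
w2 = Bw1 = (-174, 21)
Bw2 = (669, -1176)
w2·Bw2 = -141102; w2·w2 = 30717; μ ≈ -141102/30717 = -4.59361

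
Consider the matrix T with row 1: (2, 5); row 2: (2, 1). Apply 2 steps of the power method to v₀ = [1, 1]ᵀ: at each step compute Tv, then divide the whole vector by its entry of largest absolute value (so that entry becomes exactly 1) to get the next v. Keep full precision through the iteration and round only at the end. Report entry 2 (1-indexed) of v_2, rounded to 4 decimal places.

Tv0 = (7.00000, 3.00000); divide by 7.00000 → v1 = (1.00000, 0.42857)
Tv1 = (4.14286, 2.42857); divide by 4.14286 → v2 = (1.00000, 0.58621)
Requested entry of v2: 17/29 = 0.5862

0.5862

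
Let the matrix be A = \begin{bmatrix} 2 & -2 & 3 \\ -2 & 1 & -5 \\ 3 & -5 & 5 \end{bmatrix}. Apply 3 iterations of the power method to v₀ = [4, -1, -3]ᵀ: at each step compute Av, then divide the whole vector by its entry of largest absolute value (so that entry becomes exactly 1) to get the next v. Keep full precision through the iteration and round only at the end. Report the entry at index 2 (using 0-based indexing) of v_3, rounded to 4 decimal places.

Av0 = (1.00000, 6.00000, 2.00000); divide by 6.00000 → v1 = (0.16667, 1.00000, 0.33333)
Av1 = (-0.66667, -1.00000, -2.83333); divide by -2.83333 → v2 = (0.23529, 0.35294, 1.00000)
Av2 = (2.76471, -5.11765, 3.94118); divide by -5.11765 → v3 = (-0.54023, 1.00000, -0.77011)
Requested entry of v3: -67/87 = -0.7701

-0.7701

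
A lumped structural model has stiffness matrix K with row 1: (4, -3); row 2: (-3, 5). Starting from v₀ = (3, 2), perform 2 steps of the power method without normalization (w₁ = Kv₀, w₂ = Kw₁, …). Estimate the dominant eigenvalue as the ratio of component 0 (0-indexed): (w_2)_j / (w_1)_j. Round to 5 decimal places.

w1 = Kv₀ = (6, 1)
w2 = Kw1 = (21, -13)
Ratio at component: 21 / 6 = 3.50000

3.50000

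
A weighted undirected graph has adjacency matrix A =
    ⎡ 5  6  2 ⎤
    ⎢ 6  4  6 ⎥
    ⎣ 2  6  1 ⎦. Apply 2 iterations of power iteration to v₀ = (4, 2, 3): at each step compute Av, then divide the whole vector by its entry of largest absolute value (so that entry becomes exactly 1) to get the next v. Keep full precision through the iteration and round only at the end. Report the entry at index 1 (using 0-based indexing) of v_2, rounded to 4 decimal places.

1.0000

Av0 = (38.00000, 50.00000, 23.00000); divide by 50.00000 → v1 = (0.76000, 1.00000, 0.46000)
Av1 = (10.72000, 11.32000, 7.98000); divide by 11.32000 → v2 = (0.94700, 1.00000, 0.70495)
Requested entry of v2: 566/566 = 1.0000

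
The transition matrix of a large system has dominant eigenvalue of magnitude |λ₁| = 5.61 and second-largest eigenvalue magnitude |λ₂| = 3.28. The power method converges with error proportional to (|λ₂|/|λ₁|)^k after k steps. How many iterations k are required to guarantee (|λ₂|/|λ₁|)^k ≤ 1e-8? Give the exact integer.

35

|λ₂/λ₁| = 3.28/5.61 = 0.58467
Need k ≥ ln(1e-8) / ln(0.58467) = -18.4207 / -0.5367 ≈ 34.322
Smallest integer k satisfying the bound: 35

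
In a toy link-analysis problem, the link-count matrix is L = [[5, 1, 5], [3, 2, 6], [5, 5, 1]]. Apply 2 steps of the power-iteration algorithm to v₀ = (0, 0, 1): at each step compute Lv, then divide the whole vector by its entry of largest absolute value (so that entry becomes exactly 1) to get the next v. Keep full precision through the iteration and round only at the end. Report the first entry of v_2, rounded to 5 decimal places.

0.64286

Lv0 = (5.000000, 6.000000, 1.000000); divide by 6.000000 → v1 = (0.833333, 1.000000, 0.166667)
Lv1 = (6.000000, 5.500000, 9.333333); divide by 9.333333 → v2 = (0.642857, 0.589286, 1.000000)
Requested entry of v2: 36/56 = 0.64286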